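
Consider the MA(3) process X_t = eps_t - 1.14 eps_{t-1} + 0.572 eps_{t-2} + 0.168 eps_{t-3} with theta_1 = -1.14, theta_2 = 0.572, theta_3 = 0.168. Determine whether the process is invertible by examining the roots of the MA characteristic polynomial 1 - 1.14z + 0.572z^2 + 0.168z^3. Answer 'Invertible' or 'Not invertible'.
\text{Invertible}

The MA(q) characteristic polynomial is P(z) = 1 - 1.14z + 0.572z^2 + 0.168z^3.
Invertibility requires all roots to lie outside the unit circle, i.e. |z| > 1 for every root.
Degree 3: look for a simple real root z0 first, then factor out (1 - z/z0) and solve the remaining quadratic.
Testing z0 = -5: P(-5) = 1 + (-1.14)(-5) + (0.572)(-5)^2 + (0.168)(-5)^3
  = 1 + (5.7) + (14.3) + (-21) = 0.  So z_0 = -5 is a root, |z_0| = 5.
Divide out the factor (1 + 0.2 z) = (1 - z/z0) (since 1/z0 = -0.2):
  P(z) = (1 + 0.2 z)(1 + (-1.34) z + (0.84) z^2)
  [check: z-coef -1.34 - (-0.2) = -1.14; z^2-coef 0.84 - (-0.2)(-1.34) = 0.572; z^3-coef -(-0.2)(0.84) = 0.168.]
Remaining roots from the quadratic factor 1 + (-1.34) z + (0.84) z^2:
  Set 1 + (-1.34) z + (0.84) z^2 = 0, i.e. a z^2 + b z + c = 0 with a = 0.84, b = -1.34, c = 1.
  Discriminant D = b^2 - 4ac = (-1.34)^2 - 4*(0.84)*1 = 1.7956 - (3.36) = -1.5644.
  D < 0, so the roots are the complex-conjugate pair z = (-b +/- i sqrt(-D)) / (2a) = 0.7976 +/- 0.7445i.
  For a conjugate pair |z|^2 = z * conj(z) = (product of roots) = c/a = 1/(0.84) = 1.190476, so |z| = sqrt(1.190476) = 1.0911 for both roots.
Moduli of all roots: 5.0000, 1.0911, 1.0911.
All moduli strictly greater than 1? Yes.
Verdict: Invertible.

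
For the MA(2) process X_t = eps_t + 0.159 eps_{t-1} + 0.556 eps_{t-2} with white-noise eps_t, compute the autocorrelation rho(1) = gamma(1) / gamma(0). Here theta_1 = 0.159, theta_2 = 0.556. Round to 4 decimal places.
\rho(1) = 0.1854

For an MA(q) process with theta_0 = 1, the autocovariance is
  gamma(k) = sigma^2 * sum_{i=0..q-k} theta_i * theta_{i+k},
and rho(k) = gamma(k) / gamma(0). Sigma^2 cancels.
  numerator   = (1)*(0.159) + (0.159)*(0.556) = 0.247404.
  denominator = (1)^2 + (0.159)^2 + (0.556)^2 = 1.334417.
  rho(1) = 0.247404 / 1.334417 = 0.1854.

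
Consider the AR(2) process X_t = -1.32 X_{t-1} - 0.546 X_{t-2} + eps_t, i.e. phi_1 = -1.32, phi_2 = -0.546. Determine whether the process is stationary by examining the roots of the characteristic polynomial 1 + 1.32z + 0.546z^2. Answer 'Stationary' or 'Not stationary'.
\text{Stationary}

The AR(p) characteristic polynomial is P(z) = 1 + 1.32z + 0.546z^2.
Stationarity requires all roots to lie outside the unit circle, i.e. |z| > 1 for every root.
Set 1 + (1.32) z + (0.546) z^2 = 0, i.e. a z^2 + b z + c = 0 with a = 0.546, b = 1.32, c = 1.
Discriminant D = b^2 - 4ac = (1.32)^2 - 4*(0.546)*1 = 1.7424 - (2.184) = -0.4416.
D < 0, so the roots are the complex-conjugate pair z = (-b +/- i sqrt(-D)) / (2a) = -1.2088 +/- 0.6085i.
For a conjugate pair |z|^2 = z * conj(z) = (product of roots) = c/a = 1/(0.546) = 1.831502, so |z| = sqrt(1.831502) = 1.3533 for both roots.
Moduli of all roots: 1.3533, 1.3533.
All moduli strictly greater than 1? Yes.
Verdict: Stationary.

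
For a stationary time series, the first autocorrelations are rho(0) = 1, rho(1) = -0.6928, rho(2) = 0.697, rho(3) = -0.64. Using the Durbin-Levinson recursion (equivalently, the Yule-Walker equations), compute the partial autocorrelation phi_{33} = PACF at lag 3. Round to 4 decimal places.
\phi_{33} = -0.1619

The PACF at lag k is phi_{kk}, the last component of the solution
to the Yule-Walker system G_k phi = r_k where
  (G_k)_{ij} = rho(|i - j|), (r_k)_i = rho(i), i,j = 1..k.
Equivalently, Durbin-Levinson gives phi_{kk} iteratively:
  phi_{11} = rho(1)
  phi_{kk} = [rho(k) - sum_{j=1..k-1} phi_{k-1,j} rho(k-j)]
            / [1 - sum_{j=1..k-1} phi_{k-1,j} rho(j)],
  phi_{k,j} = phi_{k-1,j} - phi_{kk} phi_{k-1,k-j},  j = 1..k-1.
Step k = 1:
  phi_11 = rho(1) = -0.6928.
Step k = 2:
  phi_22 = [rho(2) - phi_11 rho(1)] / [1 - phi_11 rho(1)] = [0.697 - (-0.6928)(-0.6928)] / [1 - (-0.6928)(-0.6928)]
         = 0.21702816 / 0.52002816 = 0.417339.
  Update: phi_21 = phi_11 - phi_22 phi_11 = -0.6928 - (0.417339)(-0.6928) = -0.403667.
Step k = 3:
  phi_33 = [rho(3) - phi_21 rho(2) - phi_22 rho(1)] / [1 - phi_21 rho(1) - phi_22 rho(2)]
    numerator   = -0.64 - (-0.403667)(0.697) - (0.417339)(-0.6928) = -0.06951121
    denominator = 1 - (-0.403667)(-0.6928) - (0.417339)(0.697) = 0.42945379
  phi_33 = -0.06951121 / 0.42945379 = -0.1619.
Therefore phi_{33} = -0.1619.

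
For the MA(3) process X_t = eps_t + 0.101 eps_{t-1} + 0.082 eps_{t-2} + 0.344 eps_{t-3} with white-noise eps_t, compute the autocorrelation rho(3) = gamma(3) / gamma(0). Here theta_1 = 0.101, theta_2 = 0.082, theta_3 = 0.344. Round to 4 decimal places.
\rho(3) = 0.3030

For an MA(q) process with theta_0 = 1, the autocovariance is
  gamma(k) = sigma^2 * sum_{i=0..q-k} theta_i * theta_{i+k},
and rho(k) = gamma(k) / gamma(0). Sigma^2 cancels.
  numerator   = (1)*(0.344) = 0.344.
  denominator = (1)^2 + (0.101)^2 + (0.082)^2 + (0.344)^2 = 1.135261.
  rho(3) = 0.344 / 1.135261 = 0.3030.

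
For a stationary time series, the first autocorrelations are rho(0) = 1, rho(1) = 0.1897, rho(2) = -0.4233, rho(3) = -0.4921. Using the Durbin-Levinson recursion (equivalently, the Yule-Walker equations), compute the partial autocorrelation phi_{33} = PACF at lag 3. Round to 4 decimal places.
\phi_{33} = -0.3800

The PACF at lag k is phi_{kk}, the last component of the solution
to the Yule-Walker system G_k phi = r_k where
  (G_k)_{ij} = rho(|i - j|), (r_k)_i = rho(i), i,j = 1..k.
Equivalently, Durbin-Levinson gives phi_{kk} iteratively:
  phi_{11} = rho(1)
  phi_{kk} = [rho(k) - sum_{j=1..k-1} phi_{k-1,j} rho(k-j)]
            / [1 - sum_{j=1..k-1} phi_{k-1,j} rho(j)],
  phi_{k,j} = phi_{k-1,j} - phi_{kk} phi_{k-1,k-j},  j = 1..k-1.
Step k = 1:
  phi_11 = rho(1) = 0.1897.
Step k = 2:
  phi_22 = [rho(2) - phi_11 rho(1)] / [1 - phi_11 rho(1)] = [-0.4233 - (0.1897)(0.1897)] / [1 - (0.1897)(0.1897)]
         = -0.45928609 / 0.96401391 = -0.476431.
  Update: phi_21 = phi_11 - phi_22 phi_11 = 0.1897 - (-0.476431)(0.1897) = 0.280079.
Step k = 3:
  phi_33 = [rho(3) - phi_21 rho(2) - phi_22 rho(1)] / [1 - phi_21 rho(1) - phi_22 rho(2)]
    numerator   = -0.4921 - (0.280079)(-0.4233) - (-0.476431)(0.1897) = -0.28316362
    denominator = 1 - (0.280079)(0.1897) - (-0.476431)(-0.4233) = 0.74519579
  phi_33 = -0.28316362 / 0.74519579 = -0.38.
Therefore phi_{33} = -0.3800.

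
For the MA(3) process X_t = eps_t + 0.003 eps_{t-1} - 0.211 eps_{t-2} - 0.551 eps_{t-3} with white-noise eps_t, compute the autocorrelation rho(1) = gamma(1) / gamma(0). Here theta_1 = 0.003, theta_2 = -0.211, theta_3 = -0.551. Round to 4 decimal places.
\rho(1) = 0.0880

For an MA(q) process with theta_0 = 1, the autocovariance is
  gamma(k) = sigma^2 * sum_{i=0..q-k} theta_i * theta_{i+k},
and rho(k) = gamma(k) / gamma(0). Sigma^2 cancels.
  numerator   = (1)*(0.003) + (0.003)*(-0.211) + (-0.211)*(-0.551) = 0.118628.
  denominator = (1)^2 + (0.003)^2 + (-0.211)^2 + (-0.551)^2 = 1.348131.
  rho(1) = 0.118628 / 1.348131 = 0.0880.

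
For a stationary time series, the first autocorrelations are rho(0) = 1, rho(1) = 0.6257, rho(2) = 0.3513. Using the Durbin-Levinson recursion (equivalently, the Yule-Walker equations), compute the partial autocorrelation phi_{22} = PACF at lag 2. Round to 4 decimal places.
\phi_{22} = -0.0661

The PACF at lag k is phi_{kk}, the last component of the solution
to the Yule-Walker system G_k phi = r_k where
  (G_k)_{ij} = rho(|i - j|), (r_k)_i = rho(i), i,j = 1..k.
Equivalently, Durbin-Levinson gives phi_{kk} iteratively:
  phi_{11} = rho(1)
  phi_{kk} = [rho(k) - sum_{j=1..k-1} phi_{k-1,j} rho(k-j)]
            / [1 - sum_{j=1..k-1} phi_{k-1,j} rho(j)],
  phi_{k,j} = phi_{k-1,j} - phi_{kk} phi_{k-1,k-j},  j = 1..k-1.
Step k = 1:
  phi_11 = rho(1) = 0.6257.
Step k = 2:
  phi_22 = [rho(2) - phi_11 rho(1)] / [1 - phi_11 rho(1)] = [0.3513 - (0.6257)(0.6257)] / [1 - (0.6257)(0.6257)]
         = -0.04020049 / 0.60849951 = -0.0661.
Therefore phi_{22} = -0.0661.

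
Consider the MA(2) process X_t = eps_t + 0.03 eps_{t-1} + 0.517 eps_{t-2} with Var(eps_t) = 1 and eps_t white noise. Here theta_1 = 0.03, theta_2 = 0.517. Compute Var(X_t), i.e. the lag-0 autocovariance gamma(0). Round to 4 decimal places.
\gamma(0) = 1.2682

For an MA(q) process X_t = eps_t + sum_i theta_i eps_{t-i} with
Var(eps_t) = sigma^2, the variance is
  gamma(0) = sigma^2 * (1 + sum_i theta_i^2).
  sum_i theta_i^2 = (0.03)^2 + (0.517)^2 = 0.0009 + 0.267289 = 0.268189.
  gamma(0) = 1 * (1 + 0.268189) = 1 * 1.268189 = 1.268189, which rounds to 1.2682.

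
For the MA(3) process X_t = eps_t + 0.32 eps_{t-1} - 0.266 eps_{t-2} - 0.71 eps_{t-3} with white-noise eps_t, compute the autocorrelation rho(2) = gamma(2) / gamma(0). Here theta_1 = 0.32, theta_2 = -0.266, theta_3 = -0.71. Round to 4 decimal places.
\rho(2) = -0.2941

For an MA(q) process with theta_0 = 1, the autocovariance is
  gamma(k) = sigma^2 * sum_{i=0..q-k} theta_i * theta_{i+k},
and rho(k) = gamma(k) / gamma(0). Sigma^2 cancels.
  numerator   = (1)*(-0.266) + (0.32)*(-0.71) = -0.4932.
  denominator = (1)^2 + (0.32)^2 + (-0.266)^2 + (-0.71)^2 = 1.677256.
  rho(2) = -0.4932 / 1.677256 = -0.2941.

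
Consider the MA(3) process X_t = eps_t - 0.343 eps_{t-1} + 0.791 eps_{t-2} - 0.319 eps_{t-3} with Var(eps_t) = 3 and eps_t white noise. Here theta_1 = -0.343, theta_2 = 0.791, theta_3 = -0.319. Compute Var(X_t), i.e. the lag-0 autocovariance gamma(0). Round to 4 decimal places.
\gamma(0) = 5.5353

For an MA(q) process X_t = eps_t + sum_i theta_i eps_{t-i} with
Var(eps_t) = sigma^2, the variance is
  gamma(0) = sigma^2 * (1 + sum_i theta_i^2).
  sum_i theta_i^2 = (-0.343)^2 + (0.791)^2 + (-0.319)^2 = 0.117649 + 0.625681 + 0.101761 = 0.845091.
  gamma(0) = 3 * (1 + 0.845091) = 3 * 1.845091 = 5.535273, which rounds to 5.5353.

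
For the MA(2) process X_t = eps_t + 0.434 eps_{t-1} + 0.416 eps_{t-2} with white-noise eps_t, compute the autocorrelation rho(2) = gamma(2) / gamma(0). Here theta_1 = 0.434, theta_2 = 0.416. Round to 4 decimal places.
\rho(2) = 0.3056

For an MA(q) process with theta_0 = 1, the autocovariance is
  gamma(k) = sigma^2 * sum_{i=0..q-k} theta_i * theta_{i+k},
and rho(k) = gamma(k) / gamma(0). Sigma^2 cancels.
  numerator   = (1)*(0.416) = 0.416.
  denominator = (1)^2 + (0.434)^2 + (0.416)^2 = 1.361412.
  rho(2) = 0.416 / 1.361412 = 0.3056.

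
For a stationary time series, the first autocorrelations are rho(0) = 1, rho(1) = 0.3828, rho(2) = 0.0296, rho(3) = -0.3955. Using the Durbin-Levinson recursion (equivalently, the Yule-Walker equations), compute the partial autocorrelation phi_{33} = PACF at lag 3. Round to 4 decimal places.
\phi_{33} = -0.4250

The PACF at lag k is phi_{kk}, the last component of the solution
to the Yule-Walker system G_k phi = r_k where
  (G_k)_{ij} = rho(|i - j|), (r_k)_i = rho(i), i,j = 1..k.
Equivalently, Durbin-Levinson gives phi_{kk} iteratively:
  phi_{11} = rho(1)
  phi_{kk} = [rho(k) - sum_{j=1..k-1} phi_{k-1,j} rho(k-j)]
            / [1 - sum_{j=1..k-1} phi_{k-1,j} rho(j)],
  phi_{k,j} = phi_{k-1,j} - phi_{kk} phi_{k-1,k-j},  j = 1..k-1.
Step k = 1:
  phi_11 = rho(1) = 0.3828.
Step k = 2:
  phi_22 = [rho(2) - phi_11 rho(1)] / [1 - phi_11 rho(1)] = [0.0296 - (0.3828)(0.3828)] / [1 - (0.3828)(0.3828)]
         = -0.11693584 / 0.85346416 = -0.137013.
  Update: phi_21 = phi_11 - phi_22 phi_11 = 0.3828 - (-0.137013)(0.3828) = 0.435249.
Step k = 3:
  phi_33 = [rho(3) - phi_21 rho(2) - phi_22 rho(1)] / [1 - phi_21 rho(1) - phi_22 rho(2)]
    numerator   = -0.3955 - (0.435249)(0.0296) - (-0.137013)(0.3828) = -0.35593471
    denominator = 1 - (0.435249)(0.3828) - (-0.137013)(0.0296) = 0.83744241
  phi_33 = -0.35593471 / 0.83744241 = -0.425.
Therefore phi_{33} = -0.4250.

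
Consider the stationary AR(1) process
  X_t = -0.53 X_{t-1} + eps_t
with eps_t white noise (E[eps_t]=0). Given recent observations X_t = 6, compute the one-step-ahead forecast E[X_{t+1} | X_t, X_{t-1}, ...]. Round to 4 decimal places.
E[X_{t+1} \mid \mathcal F_t] = -3.1800

For an AR(p) model X_t = c + sum_i phi_i X_{t-i} + eps_t, the
one-step-ahead conditional mean is
  E[X_{t+1} | X_t, ...] = c + sum_i phi_i X_{t+1-i}.
Substitute known values:
  E[X_{t+1} | ...] = (-0.53) * (6)
                   = -3.1800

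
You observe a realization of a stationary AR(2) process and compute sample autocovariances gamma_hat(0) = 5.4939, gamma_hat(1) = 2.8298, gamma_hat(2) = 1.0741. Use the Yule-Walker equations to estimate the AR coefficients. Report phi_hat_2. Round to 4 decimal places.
\hat\phi_{2} = -0.0950

The Yule-Walker equations for an AR(p) process read, in matrix form,
  Gamma_p phi = r_p,   with   (Gamma_p)_{ij} = gamma(|i - j|),
                       (r_p)_i = gamma(i),   i,j = 1..p.
Substitute the sample gammas (Toeplitz matrix and right-hand side of size 2):
  Gamma_p = [[5.4939, 2.8298], [2.8298, 5.4939]]
  r_p     = [2.8298, 1.0741]
Written out:
  5.4939 phi_1 + 2.8298 phi_2 = 2.8298
  2.8298 phi_1 + 5.4939 phi_2 = 1.0741
Solve by Cramer's rule:
  det = gamma(0)^2 - gamma(1)^2 = (5.4939)^2 - (2.8298)^2 = 30.18293721 - 8.00776804 = 22.17516917
  phi_hat_1 = [gamma(1) gamma(0) - gamma(1) gamma(2)] / det = [(2.8298)(5.4939) - (2.8298)(1.0741)] / 22.17516917 = 12.50715004 / 22.17516917 = 0.564
  phi_hat_2 = [gamma(0) gamma(2) - gamma(1)^2] / det = [(5.4939)(1.0741) - (2.8298)^2] / 22.17516917 = -2.10677005 / 22.17516917 = -0.095
So phi_hat = [0.5640, -0.0950].
Therefore phi_hat_2 = -0.0950.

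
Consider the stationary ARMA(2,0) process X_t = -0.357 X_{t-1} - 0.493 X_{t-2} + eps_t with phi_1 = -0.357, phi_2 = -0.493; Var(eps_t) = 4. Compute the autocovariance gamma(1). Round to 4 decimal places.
\gamma(1) = -1.3402

Multiply the model equation by X_{t-k} and take expectations. With theta_0 = psi_0 = 1 and psi_j the MA(infinity) weights, this gives
  gamma(k) - sum_i phi_i gamma(k-i) = c_k,
  c_k = sigma^2 * sum_{j=k..q} theta_j psi_{j-k}   (c_k = 0 for k > q),
using gamma(-m) = gamma(m).
Pure AR (q = 0): c_0 = sigma^2 = 4, c_k = 0 for k >= 1.
Equations for k = 0, 1, 2 (AR order 2, c_2 = 0):
  (E0) gamma(0) = phi_1 gamma(1) + phi_2 gamma(2) + c_0
  (E1) gamma(1) = phi_1 gamma(0) + phi_2 gamma(1) + c_1
  (E2) gamma(2) = phi_1 gamma(1) + phi_2 gamma(0)
From (E1): gamma(1) = A gamma(0) + B with
  A = phi_1 / (1 - phi_2) = -0.357 / 1.493 = -0.239116,   B = c_1 / (1 - phi_2) = 0 / 1.493 = 0.
Insert (E2) into (E0): gamma(0) (1 - phi_2^2) = phi_1 (1 + phi_2) gamma(1) + c_0.
  phi_1 (1 + phi_2) = (-0.357)(0.507) = -0.180999,   1 - phi_2^2 = 0.756951.
Replace gamma(1) by A gamma(0) + B and collect gamma(0):
  gamma(0) [0.756951 - (-0.180999)(-0.239116)] = c_0 = 4
  gamma(0) * 0.713671 = 4
  gamma(0) = 4 / 0.713671 = 5.604821.
  gamma(1) = A gamma(0) = (-0.239116)(5.604821) = -1.340202.
Therefore gamma(1) = -1.3402 (to 4 decimal places).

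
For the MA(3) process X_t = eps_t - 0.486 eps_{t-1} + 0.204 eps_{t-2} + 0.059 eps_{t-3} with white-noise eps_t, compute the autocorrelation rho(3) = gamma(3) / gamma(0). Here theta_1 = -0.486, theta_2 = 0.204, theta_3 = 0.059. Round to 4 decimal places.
\rho(3) = 0.0460

For an MA(q) process with theta_0 = 1, the autocovariance is
  gamma(k) = sigma^2 * sum_{i=0..q-k} theta_i * theta_{i+k},
and rho(k) = gamma(k) / gamma(0). Sigma^2 cancels.
  numerator   = (1)*(0.059) = 0.059.
  denominator = (1)^2 + (-0.486)^2 + (0.204)^2 + (0.059)^2 = 1.281293.
  rho(3) = 0.059 / 1.281293 = 0.0460.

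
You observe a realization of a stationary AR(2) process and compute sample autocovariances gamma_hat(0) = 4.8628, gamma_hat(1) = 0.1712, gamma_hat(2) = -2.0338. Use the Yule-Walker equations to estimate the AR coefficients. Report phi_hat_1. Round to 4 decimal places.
\hat\phi_{1} = 0.0500

The Yule-Walker equations for an AR(p) process read, in matrix form,
  Gamma_p phi = r_p,   with   (Gamma_p)_{ij} = gamma(|i - j|),
                       (r_p)_i = gamma(i),   i,j = 1..p.
Substitute the sample gammas (Toeplitz matrix and right-hand side of size 2):
  Gamma_p = [[4.8628, 0.1712], [0.1712, 4.8628]]
  r_p     = [0.1712, -2.0338]
Written out:
  4.8628 phi_1 + 0.1712 phi_2 = 0.1712
  0.1712 phi_1 + 4.8628 phi_2 = -2.0338
Solve by Cramer's rule:
  det = gamma(0)^2 - gamma(1)^2 = (4.8628)^2 - (0.1712)^2 = 23.64682384 - 0.02930944 = 23.6175144
  phi_hat_1 = [gamma(1) gamma(0) - gamma(1) gamma(2)] / det = [(0.1712)(4.8628) - (0.1712)(-2.0338)] / 23.6175144 = 1.18069792 / 23.6175144 = 0.05
  phi_hat_2 = [gamma(0) gamma(2) - gamma(1)^2] / det = [(4.8628)(-2.0338) - (0.1712)^2] / 23.6175144 = -9.91927208 / 23.6175144 = -0.42
So phi_hat = [0.0500, -0.4200].
Therefore phi_hat_1 = 0.0500.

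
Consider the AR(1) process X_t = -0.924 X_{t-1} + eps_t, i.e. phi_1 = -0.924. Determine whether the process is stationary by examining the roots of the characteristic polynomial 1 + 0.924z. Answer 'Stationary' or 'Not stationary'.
\text{Stationary}

The AR(p) characteristic polynomial is P(z) = 1 + 0.924z.
Stationarity requires all roots to lie outside the unit circle, i.e. |z| > 1 for every root.
This is linear in z: 1 + (0.924) z = 0  =>  z = -1/(0.924) = -1.082251,  |z| = 1.082251.
Moduli of all roots: 1.0823.
All moduli strictly greater than 1? Yes.
Verdict: Stationary.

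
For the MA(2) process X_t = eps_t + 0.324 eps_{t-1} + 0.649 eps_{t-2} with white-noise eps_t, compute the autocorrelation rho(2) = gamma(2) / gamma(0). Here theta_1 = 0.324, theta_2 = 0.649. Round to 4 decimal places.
\rho(2) = 0.4252

For an MA(q) process with theta_0 = 1, the autocovariance is
  gamma(k) = sigma^2 * sum_{i=0..q-k} theta_i * theta_{i+k},
and rho(k) = gamma(k) / gamma(0). Sigma^2 cancels.
  numerator   = (1)*(0.649) = 0.649.
  denominator = (1)^2 + (0.324)^2 + (0.649)^2 = 1.526177.
  rho(2) = 0.649 / 1.526177 = 0.4252.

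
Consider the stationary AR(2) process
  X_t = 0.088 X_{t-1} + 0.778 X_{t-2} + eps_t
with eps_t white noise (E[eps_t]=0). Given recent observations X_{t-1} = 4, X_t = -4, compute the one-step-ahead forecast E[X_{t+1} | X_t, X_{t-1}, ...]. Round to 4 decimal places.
E[X_{t+1} \mid \mathcal F_t] = 2.7600

For an AR(p) model X_t = c + sum_i phi_i X_{t-i} + eps_t, the
one-step-ahead conditional mean is
  E[X_{t+1} | X_t, ...] = c + sum_i phi_i X_{t+1-i}.
Substitute known values:
  E[X_{t+1} | ...] = (0.088) * (-4) + (0.778) * (4)
                   = 2.7600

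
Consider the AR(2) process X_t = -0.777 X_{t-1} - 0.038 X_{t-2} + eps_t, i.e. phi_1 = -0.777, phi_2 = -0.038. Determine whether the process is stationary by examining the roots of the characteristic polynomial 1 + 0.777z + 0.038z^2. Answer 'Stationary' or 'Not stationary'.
\text{Stationary}

The AR(p) characteristic polynomial is P(z) = 1 + 0.777z + 0.038z^2.
Stationarity requires all roots to lie outside the unit circle, i.e. |z| > 1 for every root.
Set 1 + (0.777) z + (0.038) z^2 = 0, i.e. a z^2 + b z + c = 0 with a = 0.038, b = 0.777, c = 1.
Discriminant D = b^2 - 4ac = (0.777)^2 - 4*(0.038)*1 = 0.603729 - (0.152) = 0.451729.
D >= 0, so the roots are real: z = (-b +/- sqrt(D)) / (2a) = (-0.777 +/- 0.672108) / (0.076).
  z_1 = (-0.777 + 0.672108) / (0.076) = -1.3802,   |z_1| = 1.3802.
  z_2 = (-0.777 - 0.672108) / (0.076) = -19.0672,   |z_2| = 19.0672.
Moduli of all roots: 1.3802, 19.0672.
All moduli strictly greater than 1? Yes.
Verdict: Stationary.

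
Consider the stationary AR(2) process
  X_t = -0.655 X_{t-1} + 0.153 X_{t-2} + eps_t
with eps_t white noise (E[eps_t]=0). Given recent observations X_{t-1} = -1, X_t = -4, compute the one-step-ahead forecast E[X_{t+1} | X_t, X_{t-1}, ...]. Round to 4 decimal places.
E[X_{t+1} \mid \mathcal F_t] = 2.4670

For an AR(p) model X_t = c + sum_i phi_i X_{t-i} + eps_t, the
one-step-ahead conditional mean is
  E[X_{t+1} | X_t, ...] = c + sum_i phi_i X_{t+1-i}.
Substitute known values:
  E[X_{t+1} | ...] = (-0.655) * (-4) + (0.153) * (-1)
                   = 2.4670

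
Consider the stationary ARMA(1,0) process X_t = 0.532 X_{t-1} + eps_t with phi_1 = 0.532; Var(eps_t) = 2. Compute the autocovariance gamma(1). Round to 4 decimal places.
\gamma(1) = 1.4840

Multiply the model equation by X_{t-k} and take expectations. With theta_0 = psi_0 = 1 and psi_j the MA(infinity) weights, this gives
  gamma(k) - sum_i phi_i gamma(k-i) = c_k,
  c_k = sigma^2 * sum_{j=k..q} theta_j psi_{j-k}   (c_k = 0 for k > q),
using gamma(-m) = gamma(m).
Pure AR (q = 0): c_0 = sigma^2 = 2, c_k = 0 for k >= 1.
Equations for k = 0 and k = 1 (AR order 1):
  gamma(0) = phi_1 gamma(1) + c_0
  gamma(1) = phi_1 gamma(0) + c_1
Substituting the second into the first: gamma(0) (1 - phi_1^2) = c_0 + phi_1 c_1, so
  gamma(0) = c_0 / (1 - phi_1^2) = 2 / (1 - (0.532)^2) = 2 / 0.716976 = 2.789494.
  gamma(1) = phi_1 gamma(0) = (0.532)(2.789494) = 1.484011.
Therefore gamma(1) = 1.4840 (to 4 decimal places).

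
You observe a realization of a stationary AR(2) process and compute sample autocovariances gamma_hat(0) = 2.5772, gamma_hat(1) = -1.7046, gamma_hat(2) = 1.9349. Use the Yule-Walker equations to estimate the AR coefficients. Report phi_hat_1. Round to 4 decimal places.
\hat\phi_{1} = -0.2930

The Yule-Walker equations for an AR(p) process read, in matrix form,
  Gamma_p phi = r_p,   with   (Gamma_p)_{ij} = gamma(|i - j|),
                       (r_p)_i = gamma(i),   i,j = 1..p.
Substitute the sample gammas (Toeplitz matrix and right-hand side of size 2):
  Gamma_p = [[2.5772, -1.7046], [-1.7046, 2.5772]]
  r_p     = [-1.7046, 1.9349]
Written out:
  2.5772 phi_1 - 1.7046 phi_2 = -1.7046
  -1.7046 phi_1 + 2.5772 phi_2 = 1.9349
Solve by Cramer's rule:
  det = gamma(0)^2 - gamma(1)^2 = (2.5772)^2 - (-1.7046)^2 = 6.64195984 - 2.90566116 = 3.73629868
  phi_hat_1 = [gamma(1) gamma(0) - gamma(1) gamma(2)] / det = [(-1.7046)(2.5772) - (-1.7046)(1.9349)] / 3.73629868 = -1.09486458 / 3.73629868 = -0.293
  phi_hat_2 = [gamma(0) gamma(2) - gamma(1)^2] / det = [(2.5772)(1.9349) - (-1.7046)^2] / 3.73629868 = 2.08096312 / 3.73629868 = 0.557
So phi_hat = [-0.2930, 0.5570].
Therefore phi_hat_1 = -0.2930.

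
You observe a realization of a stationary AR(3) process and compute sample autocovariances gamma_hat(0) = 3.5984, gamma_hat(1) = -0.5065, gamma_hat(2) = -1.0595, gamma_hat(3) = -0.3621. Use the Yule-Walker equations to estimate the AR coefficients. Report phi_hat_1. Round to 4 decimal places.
\hat\phi_{1} = -0.2590

The Yule-Walker equations for an AR(p) process read, in matrix form,
  Gamma_p phi = r_p,   with   (Gamma_p)_{ij} = gamma(|i - j|),
                       (r_p)_i = gamma(i),   i,j = 1..p.
Substitute the sample gammas (Toeplitz matrix and right-hand side of size 3):
  Gamma_p = [[3.5984, -0.5065, -1.0595], [-0.5065, 3.5984, -0.5065], [-1.0595, -0.5065, 3.5984]]
  r_p     = [-0.5065, -1.0595, -0.3621]
Written out (R1..R3):
  (R1) 3.5984 phi_1 - 0.5065 phi_2 - 1.0595 phi_3 = -0.5065
  (R2) -0.5065 phi_1 + 3.5984 phi_2 - 0.5065 phi_3 = -1.0595
  (R3) -1.0595 phi_1 - 0.5065 phi_2 + 3.5984 phi_3 = -0.3621
Gaussian elimination:
  R2 <- R2 - (-0.5065/3.5984) R1 = R2 - (-0.140757) R1:  3.527107 phi_2 - 0.655632 phi_3 = -1.130793
  R3 <- R3 - (-1.0595/3.5984) R1 = R3 - (-0.294436) R1:  -0.655632 phi_2 + 3.286445 phi_3 = -0.511232
  R3 <- R3 - (-0.655632/3.527107) R2 = R3 - (-0.185884) R2:  3.164573 phi_3 = -0.721428
Back-substitution:
  phi_hat_3 = -0.721428 / 3.164573 = -0.22797
  phi_hat_2 = (-1.130793 - (-0.655632)(-0.22797)) / 3.527107 = -0.362977
  phi_hat_1 = (-0.5065 - (-0.5065)(-0.362977) - (-1.0595)(-0.22797)) / 3.5984 = -0.258971
So phi_hat = [-0.2590, -0.3630, -0.2280].
Therefore phi_hat_1 = -0.2590.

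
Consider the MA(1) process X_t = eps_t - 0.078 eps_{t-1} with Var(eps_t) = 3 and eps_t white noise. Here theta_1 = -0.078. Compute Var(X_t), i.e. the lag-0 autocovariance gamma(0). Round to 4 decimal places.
\gamma(0) = 3.0183

For an MA(q) process X_t = eps_t + sum_i theta_i eps_{t-i} with
Var(eps_t) = sigma^2, the variance is
  gamma(0) = sigma^2 * (1 + sum_i theta_i^2).
  sum_i theta_i^2 = (-0.078)^2 = 0.006084.
  gamma(0) = 3 * (1 + 0.006084) = 3 * 1.006084 = 3.018252, which rounds to 3.0183.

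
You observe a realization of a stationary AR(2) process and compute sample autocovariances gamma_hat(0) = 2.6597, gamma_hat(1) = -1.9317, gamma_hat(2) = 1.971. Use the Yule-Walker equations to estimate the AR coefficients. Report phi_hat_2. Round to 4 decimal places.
\hat\phi_{2} = 0.4520

The Yule-Walker equations for an AR(p) process read, in matrix form,
  Gamma_p phi = r_p,   with   (Gamma_p)_{ij} = gamma(|i - j|),
                       (r_p)_i = gamma(i),   i,j = 1..p.
Substitute the sample gammas (Toeplitz matrix and right-hand side of size 2):
  Gamma_p = [[2.6597, -1.9317], [-1.9317, 2.6597]]
  r_p     = [-1.9317, 1.971]
Written out:
  2.6597 phi_1 - 1.9317 phi_2 = -1.9317
  -1.9317 phi_1 + 2.6597 phi_2 = 1.971
Solve by Cramer's rule:
  det = gamma(0)^2 - gamma(1)^2 = (2.6597)^2 - (-1.9317)^2 = 7.07400409 - 3.73146489 = 3.3425392
  phi_hat_1 = [gamma(1) gamma(0) - gamma(1) gamma(2)] / det = [(-1.9317)(2.6597) - (-1.9317)(1.971)] / 3.3425392 = -1.33036179 / 3.3425392 = -0.398
  phi_hat_2 = [gamma(0) gamma(2) - gamma(1)^2] / det = [(2.6597)(1.971) - (-1.9317)^2] / 3.3425392 = 1.51080381 / 3.3425392 = 0.452
So phi_hat = [-0.3980, 0.4520].
Therefore phi_hat_2 = 0.4520.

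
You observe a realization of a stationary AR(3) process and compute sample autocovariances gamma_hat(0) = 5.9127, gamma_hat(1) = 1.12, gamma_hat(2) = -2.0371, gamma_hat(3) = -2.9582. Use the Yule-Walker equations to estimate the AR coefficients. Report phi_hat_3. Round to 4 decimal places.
\hat\phi_{3} = -0.4110

The Yule-Walker equations for an AR(p) process read, in matrix form,
  Gamma_p phi = r_p,   with   (Gamma_p)_{ij} = gamma(|i - j|),
                       (r_p)_i = gamma(i),   i,j = 1..p.
Substitute the sample gammas (Toeplitz matrix and right-hand side of size 3):
  Gamma_p = [[5.9127, 1.12, -2.0371], [1.12, 5.9127, 1.12], [-2.0371, 1.12, 5.9127]]
  r_p     = [1.12, -2.0371, -2.9582]
Written out (R1..R3):
  (R1) 5.9127 phi_1 + 1.12 phi_2 - 2.0371 phi_3 = 1.12
  (R2) 1.12 phi_1 + 5.9127 phi_2 + 1.12 phi_3 = -2.0371
  (R3) -2.0371 phi_1 + 1.12 phi_2 + 5.9127 phi_3 = -2.9582
Gaussian elimination:
  R2 <- R2 - (1.12/5.9127) R1 = R2 - (0.189423) R1:  5.700546 phi_2 + 1.505873 phi_3 = -2.249254
  R3 <- R3 - (-2.0371/5.9127) R1 = R3 - (-0.34453) R1:  1.505873 phi_2 + 5.210859 phi_3 = -2.572327
  R3 <- R3 - (1.505873/5.700546) R2 = R3 - (0.264163) R2:  4.813063 phi_3 = -1.978157
Back-substitution:
  phi_hat_3 = -1.978157 / 4.813063 = -0.410998
  phi_hat_2 = (-2.249254 - (1.505873)(-0.410998)) / 5.700546 = -0.285998
  phi_hat_1 = (1.12 - (1.12)(-0.285998) - (-2.0371)(-0.410998)) / 5.9127 = 0.101996
So phi_hat = [0.1020, -0.2860, -0.4110].
Therefore phi_hat_3 = -0.4110.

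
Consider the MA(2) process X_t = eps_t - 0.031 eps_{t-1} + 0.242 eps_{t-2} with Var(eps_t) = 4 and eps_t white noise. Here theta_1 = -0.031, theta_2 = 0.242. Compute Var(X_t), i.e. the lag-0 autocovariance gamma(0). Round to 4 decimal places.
\gamma(0) = 4.2381

For an MA(q) process X_t = eps_t + sum_i theta_i eps_{t-i} with
Var(eps_t) = sigma^2, the variance is
  gamma(0) = sigma^2 * (1 + sum_i theta_i^2).
  sum_i theta_i^2 = (-0.031)^2 + (0.242)^2 = 0.000961 + 0.058564 = 0.059525.
  gamma(0) = 4 * (1 + 0.059525) = 4 * 1.059525 = 4.2381.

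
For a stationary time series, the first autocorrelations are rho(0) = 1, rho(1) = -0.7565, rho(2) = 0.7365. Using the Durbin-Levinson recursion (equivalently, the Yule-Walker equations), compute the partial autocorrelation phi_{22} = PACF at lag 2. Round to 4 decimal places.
\phi_{22} = 0.3839

The PACF at lag k is phi_{kk}, the last component of the solution
to the Yule-Walker system G_k phi = r_k where
  (G_k)_{ij} = rho(|i - j|), (r_k)_i = rho(i), i,j = 1..k.
Equivalently, Durbin-Levinson gives phi_{kk} iteratively:
  phi_{11} = rho(1)
  phi_{kk} = [rho(k) - sum_{j=1..k-1} phi_{k-1,j} rho(k-j)]
            / [1 - sum_{j=1..k-1} phi_{k-1,j} rho(j)],
  phi_{k,j} = phi_{k-1,j} - phi_{kk} phi_{k-1,k-j},  j = 1..k-1.
Step k = 1:
  phi_11 = rho(1) = -0.7565.
Step k = 2:
  phi_22 = [rho(2) - phi_11 rho(1)] / [1 - phi_11 rho(1)] = [0.7365 - (-0.7565)(-0.7565)] / [1 - (-0.7565)(-0.7565)]
         = 0.16420775 / 0.42770775 = 0.3839.
Therefore phi_{22} = 0.3839.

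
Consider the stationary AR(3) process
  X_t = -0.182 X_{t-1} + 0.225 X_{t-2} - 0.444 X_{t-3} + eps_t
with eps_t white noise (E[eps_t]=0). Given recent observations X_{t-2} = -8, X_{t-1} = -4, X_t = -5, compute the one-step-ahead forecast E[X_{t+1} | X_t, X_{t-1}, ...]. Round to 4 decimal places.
E[X_{t+1} \mid \mathcal F_t] = 3.5620

For an AR(p) model X_t = c + sum_i phi_i X_{t-i} + eps_t, the
one-step-ahead conditional mean is
  E[X_{t+1} | X_t, ...] = c + sum_i phi_i X_{t+1-i}.
Substitute known values:
  E[X_{t+1} | ...] = (-0.182) * (-5) + (0.225) * (-4) + (-0.444) * (-8)
                   = 3.5620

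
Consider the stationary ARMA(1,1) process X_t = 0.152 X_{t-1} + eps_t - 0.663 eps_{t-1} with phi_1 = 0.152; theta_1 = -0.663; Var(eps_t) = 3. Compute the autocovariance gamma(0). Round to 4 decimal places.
\gamma(0) = 3.8019

Multiply the model equation by X_{t-k} and take expectations. With theta_0 = psi_0 = 1 and psi_j the MA(infinity) weights, this gives
  gamma(k) - sum_i phi_i gamma(k-i) = c_k,
  c_k = sigma^2 * sum_{j=k..q} theta_j psi_{j-k}   (c_k = 0 for k > q),
using gamma(-m) = gamma(m).
psi-weights needed (psi_j = theta_j + sum_i phi_i psi_{j-i}):
  psi_1 = theta_1 + phi_1 = -0.663 + (0.152) = -0.511
Right-hand sides:
  c_0 = sigma^2 (1 + theta_1 psi_1) = 3 * (1 + (-0.663)(-0.511)) = 3 * 1.338793 = 4.016379
  c_1 = sigma^2 theta_1 = 3 * (-0.663) = -1.989
  c_2 = 0
Equations for k = 0 and k = 1 (AR order 1):
  gamma(0) = phi_1 gamma(1) + c_0
  gamma(1) = phi_1 gamma(0) + c_1
Substituting the second into the first: gamma(0) (1 - phi_1^2) = c_0 + phi_1 c_1, so
  gamma(0) = (c_0 + phi_1 c_1) / (1 - phi_1^2) = (4.016379 + (0.152)(-1.989)) / (1 - (0.152)^2) = 3.714051 / 0.976896 = 3.80189.
Therefore gamma(0) = 3.8019 (to 4 decimal places).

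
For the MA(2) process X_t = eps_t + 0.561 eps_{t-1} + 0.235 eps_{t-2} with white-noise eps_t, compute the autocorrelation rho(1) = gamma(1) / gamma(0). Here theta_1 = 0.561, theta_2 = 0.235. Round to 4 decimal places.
\rho(1) = 0.5057

For an MA(q) process with theta_0 = 1, the autocovariance is
  gamma(k) = sigma^2 * sum_{i=0..q-k} theta_i * theta_{i+k},
and rho(k) = gamma(k) / gamma(0). Sigma^2 cancels.
  numerator   = (1)*(0.561) + (0.561)*(0.235) = 0.692835.
  denominator = (1)^2 + (0.561)^2 + (0.235)^2 = 1.369946.
  rho(1) = 0.692835 / 1.369946 = 0.5057.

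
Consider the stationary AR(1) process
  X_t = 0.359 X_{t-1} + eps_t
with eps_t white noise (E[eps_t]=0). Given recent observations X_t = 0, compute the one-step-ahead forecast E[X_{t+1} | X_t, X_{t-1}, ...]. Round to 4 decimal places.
E[X_{t+1} \mid \mathcal F_t] = 0.0000

For an AR(p) model X_t = c + sum_i phi_i X_{t-i} + eps_t, the
one-step-ahead conditional mean is
  E[X_{t+1} | X_t, ...] = c + sum_i phi_i X_{t+1-i}.
Substitute known values:
  E[X_{t+1} | ...] = (0.359) * (0)
                   = 0.0000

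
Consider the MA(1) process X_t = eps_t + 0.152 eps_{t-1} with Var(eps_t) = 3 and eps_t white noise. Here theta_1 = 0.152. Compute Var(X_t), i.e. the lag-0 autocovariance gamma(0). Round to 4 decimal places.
\gamma(0) = 3.0693

For an MA(q) process X_t = eps_t + sum_i theta_i eps_{t-i} with
Var(eps_t) = sigma^2, the variance is
  gamma(0) = sigma^2 * (1 + sum_i theta_i^2).
  sum_i theta_i^2 = (0.152)^2 = 0.023104.
  gamma(0) = 3 * (1 + 0.023104) = 3 * 1.023104 = 3.069312, which rounds to 3.0693.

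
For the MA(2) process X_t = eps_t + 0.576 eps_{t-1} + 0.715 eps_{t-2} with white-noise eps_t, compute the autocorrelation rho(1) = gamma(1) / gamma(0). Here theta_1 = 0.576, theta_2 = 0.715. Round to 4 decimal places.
\rho(1) = 0.5360

For an MA(q) process with theta_0 = 1, the autocovariance is
  gamma(k) = sigma^2 * sum_{i=0..q-k} theta_i * theta_{i+k},
and rho(k) = gamma(k) / gamma(0). Sigma^2 cancels.
  numerator   = (1)*(0.576) + (0.576)*(0.715) = 0.98784.
  denominator = (1)^2 + (0.576)^2 + (0.715)^2 = 1.843001.
  rho(1) = 0.98784 / 1.843001 = 0.5360.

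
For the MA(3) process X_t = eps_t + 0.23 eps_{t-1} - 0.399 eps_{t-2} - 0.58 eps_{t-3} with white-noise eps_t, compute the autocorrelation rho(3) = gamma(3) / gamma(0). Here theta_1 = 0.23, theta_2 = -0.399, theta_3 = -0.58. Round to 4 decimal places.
\rho(3) = -0.3746

For an MA(q) process with theta_0 = 1, the autocovariance is
  gamma(k) = sigma^2 * sum_{i=0..q-k} theta_i * theta_{i+k},
and rho(k) = gamma(k) / gamma(0). Sigma^2 cancels.
  numerator   = (1)*(-0.58) = -0.58.
  denominator = (1)^2 + (0.23)^2 + (-0.399)^2 + (-0.58)^2 = 1.548501.
  rho(3) = -0.58 / 1.548501 = -0.3746.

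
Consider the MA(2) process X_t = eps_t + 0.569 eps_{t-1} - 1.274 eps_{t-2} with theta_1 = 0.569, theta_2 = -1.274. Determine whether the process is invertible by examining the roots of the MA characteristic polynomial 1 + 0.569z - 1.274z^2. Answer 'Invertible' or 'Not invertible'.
\text{Not invertible}

The MA(q) characteristic polynomial is P(z) = 1 + 0.569z - 1.274z^2.
Invertibility requires all roots to lie outside the unit circle, i.e. |z| > 1 for every root.
Set 1 + (0.569) z + (-1.274) z^2 = 0, i.e. a z^2 + b z + c = 0 with a = -1.274, b = 0.569, c = 1.
Discriminant D = b^2 - 4ac = (0.569)^2 - 4*(-1.274)*1 = 0.323761 - (-5.096) = 5.419761.
D >= 0, so the roots are real: z = (-b +/- sqrt(D)) / (2a) = (-0.569 +/- 2.328038) / (-2.548).
  z_1 = (-0.569 + 2.328038) / (-2.548) = -0.6904,   |z_1| = 0.6904.
  z_2 = (-0.569 - 2.328038) / (-2.548) = 1.137,   |z_2| = 1.137.
Moduli of all roots: 0.6904, 1.1370.
All moduli strictly greater than 1? No.
Verdict: Not invertible.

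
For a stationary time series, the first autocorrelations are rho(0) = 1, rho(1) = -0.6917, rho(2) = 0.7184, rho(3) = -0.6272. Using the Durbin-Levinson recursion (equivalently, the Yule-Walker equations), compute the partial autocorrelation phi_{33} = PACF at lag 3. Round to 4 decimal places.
\phi_{33} = -0.0989

The PACF at lag k is phi_{kk}, the last component of the solution
to the Yule-Walker system G_k phi = r_k where
  (G_k)_{ij} = rho(|i - j|), (r_k)_i = rho(i), i,j = 1..k.
Equivalently, Durbin-Levinson gives phi_{kk} iteratively:
  phi_{11} = rho(1)
  phi_{kk} = [rho(k) - sum_{j=1..k-1} phi_{k-1,j} rho(k-j)]
            / [1 - sum_{j=1..k-1} phi_{k-1,j} rho(j)],
  phi_{k,j} = phi_{k-1,j} - phi_{kk} phi_{k-1,k-j},  j = 1..k-1.
Step k = 1:
  phi_11 = rho(1) = -0.6917.
Step k = 2:
  phi_22 = [rho(2) - phi_11 rho(1)] / [1 - phi_11 rho(1)] = [0.7184 - (-0.6917)(-0.6917)] / [1 - (-0.6917)(-0.6917)]
         = 0.23995111 / 0.52155111 = 0.460072.
  Update: phi_21 = phi_11 - phi_22 phi_11 = -0.6917 - (0.460072)(-0.6917) = -0.373468.
Step k = 3:
  phi_33 = [rho(3) - phi_21 rho(2) - phi_22 rho(1)] / [1 - phi_21 rho(1) - phi_22 rho(2)]
    numerator   = -0.6272 - (-0.373468)(0.7184) - (0.460072)(-0.6917) = -0.04066863
    denominator = 1 - (-0.373468)(-0.6917) - (0.460072)(0.7184) = 0.4111563
  phi_33 = -0.04066863 / 0.4111563 = -0.0989.
Therefore phi_{33} = -0.0989.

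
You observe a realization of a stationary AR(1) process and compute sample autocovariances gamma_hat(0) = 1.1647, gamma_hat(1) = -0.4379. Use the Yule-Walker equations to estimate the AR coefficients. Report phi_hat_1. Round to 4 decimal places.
\hat\phi_{1} = -0.3760

The Yule-Walker equations for an AR(p) process read, in matrix form,
  Gamma_p phi = r_p,   with   (Gamma_p)_{ij} = gamma(|i - j|),
                       (r_p)_i = gamma(i),   i,j = 1..p.
Substitute the sample gammas (Toeplitz matrix and right-hand side of size 1):
  Gamma_p = [[1.1647]]
  r_p     = [-0.4379]
With p = 1 this is the single equation gamma(0) phi_1 = gamma(1):
  phi_hat_1 = gamma(1) / gamma(0) = -0.4379 / 1.1647 = -0.3760.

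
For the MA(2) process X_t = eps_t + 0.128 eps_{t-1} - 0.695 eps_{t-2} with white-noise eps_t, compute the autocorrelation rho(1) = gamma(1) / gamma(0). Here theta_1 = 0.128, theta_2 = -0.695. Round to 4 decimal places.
\rho(1) = 0.0260

For an MA(q) process with theta_0 = 1, the autocovariance is
  gamma(k) = sigma^2 * sum_{i=0..q-k} theta_i * theta_{i+k},
and rho(k) = gamma(k) / gamma(0). Sigma^2 cancels.
  numerator   = (1)*(0.128) + (0.128)*(-0.695) = 0.03904.
  denominator = (1)^2 + (0.128)^2 + (-0.695)^2 = 1.499409.
  rho(1) = 0.03904 / 1.499409 = 0.0260.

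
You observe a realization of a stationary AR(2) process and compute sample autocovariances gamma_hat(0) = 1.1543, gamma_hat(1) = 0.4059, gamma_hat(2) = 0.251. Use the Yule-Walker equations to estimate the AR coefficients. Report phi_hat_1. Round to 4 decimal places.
\hat\phi_{1} = 0.3140

The Yule-Walker equations for an AR(p) process read, in matrix form,
  Gamma_p phi = r_p,   with   (Gamma_p)_{ij} = gamma(|i - j|),
                       (r_p)_i = gamma(i),   i,j = 1..p.
Substitute the sample gammas (Toeplitz matrix and right-hand side of size 2):
  Gamma_p = [[1.1543, 0.4059], [0.4059, 1.1543]]
  r_p     = [0.4059, 0.251]
Written out:
  1.1543 phi_1 + 0.4059 phi_2 = 0.4059
  0.4059 phi_1 + 1.1543 phi_2 = 0.251
Solve by Cramer's rule:
  det = gamma(0)^2 - gamma(1)^2 = (1.1543)^2 - (0.4059)^2 = 1.33240849 - 0.16475481 = 1.16765368
  phi_hat_1 = [gamma(1) gamma(0) - gamma(1) gamma(2)] / det = [(0.4059)(1.1543) - (0.4059)(0.251)] / 1.16765368 = 0.36664947 / 1.16765368 = 0.314
  phi_hat_2 = [gamma(0) gamma(2) - gamma(1)^2] / det = [(1.1543)(0.251) - (0.4059)^2] / 1.16765368 = 0.12497449 / 1.16765368 = 0.107
So phi_hat = [0.3140, 0.1070].
Therefore phi_hat_1 = 0.3140.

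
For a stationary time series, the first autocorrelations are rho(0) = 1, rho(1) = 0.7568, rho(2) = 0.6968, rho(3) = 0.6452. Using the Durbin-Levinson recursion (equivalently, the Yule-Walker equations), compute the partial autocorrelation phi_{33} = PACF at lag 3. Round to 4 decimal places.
\phi_{33} = 0.1310

The PACF at lag k is phi_{kk}, the last component of the solution
to the Yule-Walker system G_k phi = r_k where
  (G_k)_{ij} = rho(|i - j|), (r_k)_i = rho(i), i,j = 1..k.
Equivalently, Durbin-Levinson gives phi_{kk} iteratively:
  phi_{11} = rho(1)
  phi_{kk} = [rho(k) - sum_{j=1..k-1} phi_{k-1,j} rho(k-j)]
            / [1 - sum_{j=1..k-1} phi_{k-1,j} rho(j)],
  phi_{k,j} = phi_{k-1,j} - phi_{kk} phi_{k-1,k-j},  j = 1..k-1.
Step k = 1:
  phi_11 = rho(1) = 0.7568.
Step k = 2:
  phi_22 = [rho(2) - phi_11 rho(1)] / [1 - phi_11 rho(1)] = [0.6968 - (0.7568)(0.7568)] / [1 - (0.7568)(0.7568)]
         = 0.12405376 / 0.42725376 = 0.290351.
  Update: phi_21 = phi_11 - phi_22 phi_11 = 0.7568 - (0.290351)(0.7568) = 0.537062.
Step k = 3:
  phi_33 = [rho(3) - phi_21 rho(2) - phi_22 rho(1)] / [1 - phi_21 rho(1) - phi_22 rho(2)]
    numerator   = 0.6452 - (0.537062)(0.6968) - (0.290351)(0.7568) = 0.0512372
    denominator = 1 - (0.537062)(0.7568) - (0.290351)(0.6968) = 0.39123457
  phi_33 = 0.0512372 / 0.39123457 = 0.131.
Therefore phi_{33} = 0.1310.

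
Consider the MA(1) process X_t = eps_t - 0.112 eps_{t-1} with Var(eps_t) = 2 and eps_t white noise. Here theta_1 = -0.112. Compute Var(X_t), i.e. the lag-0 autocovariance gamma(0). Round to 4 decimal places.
\gamma(0) = 2.0251

For an MA(q) process X_t = eps_t + sum_i theta_i eps_{t-i} with
Var(eps_t) = sigma^2, the variance is
  gamma(0) = sigma^2 * (1 + sum_i theta_i^2).
  sum_i theta_i^2 = (-0.112)^2 = 0.012544.
  gamma(0) = 2 * (1 + 0.012544) = 2 * 1.012544 = 2.025088, which rounds to 2.0251.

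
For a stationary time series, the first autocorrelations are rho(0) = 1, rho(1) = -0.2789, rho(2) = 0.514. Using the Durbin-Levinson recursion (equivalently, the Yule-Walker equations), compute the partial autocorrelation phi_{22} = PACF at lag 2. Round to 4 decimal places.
\phi_{22} = 0.4730

The PACF at lag k is phi_{kk}, the last component of the solution
to the Yule-Walker system G_k phi = r_k where
  (G_k)_{ij} = rho(|i - j|), (r_k)_i = rho(i), i,j = 1..k.
Equivalently, Durbin-Levinson gives phi_{kk} iteratively:
  phi_{11} = rho(1)
  phi_{kk} = [rho(k) - sum_{j=1..k-1} phi_{k-1,j} rho(k-j)]
            / [1 - sum_{j=1..k-1} phi_{k-1,j} rho(j)],
  phi_{k,j} = phi_{k-1,j} - phi_{kk} phi_{k-1,k-j},  j = 1..k-1.
Step k = 1:
  phi_11 = rho(1) = -0.2789.
Step k = 2:
  phi_22 = [rho(2) - phi_11 rho(1)] / [1 - phi_11 rho(1)] = [0.514 - (-0.2789)(-0.2789)] / [1 - (-0.2789)(-0.2789)]
         = 0.43621479 / 0.92221479 = 0.473.
Therefore phi_{22} = 0.4730.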